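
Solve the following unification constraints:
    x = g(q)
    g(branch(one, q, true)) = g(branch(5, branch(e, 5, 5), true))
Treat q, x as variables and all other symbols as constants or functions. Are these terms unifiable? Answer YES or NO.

Bind x := g(q); no other remaining equation mentions x.
Decompose g/1: branch(one, q, true) = branch(5, branch(e, 5, 5), true).
Decompose branch/3: one = 5,  q = branch(e, 5, 5),  true = true.
Clash: constants one and 5 differ; no unifier exists.

NO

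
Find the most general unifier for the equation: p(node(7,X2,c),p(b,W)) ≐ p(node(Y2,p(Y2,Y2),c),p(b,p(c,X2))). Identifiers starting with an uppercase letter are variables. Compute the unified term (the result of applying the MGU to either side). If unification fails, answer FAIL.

Decompose p/2: node(7,X2,c) ≐ node(Y2,p(Y2,Y2),c),  p(b,W) ≐ p(b,p(c,X2)).
Decompose node/3: 7 ≐ Y2,  X2 ≐ p(Y2,Y2),  c ≐ c.
Bind Y2 := 7; substituting into the one remaining equation that mentions Y2 gives: X2 ≐ p(7,7).
Bind X2 := p(7,7); substituting into the one remaining equation that mentions X2 gives: p(b,W) ≐ p(b,p(c,p(7,7))).
Delete trivial equation c ≐ c.
Decompose p/2: b ≐ b,  W ≐ p(c,p(7,7)).
Delete trivial equation b ≐ b.
Bind W := p(c,p(7,7)).
Applying the MGU to either side gives p(node(7,p(7,7),c),p(b,p(c,p(7,7)))).

p(node(7,p(7,7),c),p(b,p(c,p(7,7))))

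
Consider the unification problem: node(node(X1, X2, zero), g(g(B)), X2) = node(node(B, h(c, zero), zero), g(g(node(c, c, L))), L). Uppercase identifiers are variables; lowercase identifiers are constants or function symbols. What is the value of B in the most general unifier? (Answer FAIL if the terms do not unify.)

Decompose node/3: node(X1, X2, zero) = node(B, h(c, zero), zero),  g(g(B)) = g(g(node(c, c, L))),  X2 = L.
Decompose node/3: X1 = B,  X2 = h(c, zero),  zero = zero.
Bind X1 := B; no other remaining equation mentions X1.
Bind X2 := h(c, zero); substituting into the one remaining equation that mentions X2 gives: h(c, zero) = L.
Delete trivial equation zero = zero.
Decompose g/1: g(B) = g(node(c, c, L)).
Decompose g/1: B = node(c, c, L).
Bind B := node(c, c, L); no other remaining equation mentions B. Substituting into the earlier binding gives X1 := node(c, c, L).
Bind L := h(c, zero). Substituting into the earlier bindings gives X1 := node(c, c, h(c, zero)), B := node(c, c, h(c, zero)).
MGU = { X1 := node(c, c, h(c, zero)), X2 := h(c, zero), B := node(c, c, h(c, zero)), L := h(c, zero) }, so B := node(c, c, h(c, zero)).

node(c, c, h(c, zero))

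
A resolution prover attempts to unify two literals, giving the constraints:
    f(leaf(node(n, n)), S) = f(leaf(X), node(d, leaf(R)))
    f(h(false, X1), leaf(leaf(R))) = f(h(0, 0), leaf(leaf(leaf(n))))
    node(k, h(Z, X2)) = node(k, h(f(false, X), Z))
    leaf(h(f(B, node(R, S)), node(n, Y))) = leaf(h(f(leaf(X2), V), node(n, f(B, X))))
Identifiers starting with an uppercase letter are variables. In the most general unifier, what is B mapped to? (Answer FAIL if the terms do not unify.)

FAIL

Decompose f/2: leaf(node(n, n)) = leaf(X),  S = node(d, leaf(R)).
Decompose leaf/1: node(n, n) = X.
Bind X := node(n, n); substituting into the 2 remaining equations that mention X gives: node(k, h(Z, X2)) = node(k, h(f(false, node(n, n)), Z)),  leaf(h(f(B, node(R, S)), node(n, Y))) = leaf(h(f(leaf(X2), V), node(n, f(B, node(n, n))))).
Bind S := node(d, leaf(R)); substituting into the one remaining equation that mentions S gives: leaf(h(f(B, node(R, node(d, leaf(R)))), node(n, Y))) = leaf(h(f(leaf(X2), V), node(n, f(B, node(n, n))))).
Decompose f/2: h(false, X1) = h(0, 0),  leaf(leaf(R)) = leaf(leaf(leaf(n))).
Decompose h/2: false = 0,  X1 = 0.
Clash: constants false and 0 differ; no unifier exists.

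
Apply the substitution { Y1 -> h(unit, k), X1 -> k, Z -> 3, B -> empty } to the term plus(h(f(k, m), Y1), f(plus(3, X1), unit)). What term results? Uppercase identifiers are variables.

Replace each occurrence of Y1 with h(unit, k).
Replace each occurrence of X1 with k.
Result: plus(h(f(k, m), h(unit, k)), f(plus(3, k), unit)).

plus(h(f(k, m), h(unit, k)), f(plus(3, k), unit))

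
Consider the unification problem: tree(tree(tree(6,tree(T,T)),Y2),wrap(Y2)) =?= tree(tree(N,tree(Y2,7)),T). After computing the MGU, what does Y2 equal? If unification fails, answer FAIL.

Decompose tree/2: tree(tree(6,tree(T,T)),Y2) =?= tree(N,tree(Y2,7)),  wrap(Y2) =?= T.
Decompose tree/2: tree(6,tree(T,T)) =?= N,  Y2 =?= tree(Y2,7).
Bind N := tree(6,tree(T,T)); no other remaining equation mentions N.
Occurs check fails: Y2 occurs in tree(Y2,7); the equation Y2 =?= tree(Y2,7) has no finite solution.

FAIL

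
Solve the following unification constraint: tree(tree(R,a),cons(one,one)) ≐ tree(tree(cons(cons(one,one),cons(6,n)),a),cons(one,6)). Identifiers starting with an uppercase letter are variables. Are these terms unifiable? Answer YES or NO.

Decompose tree/2: tree(R,a) ≐ tree(cons(cons(one,one),cons(6,n)),a),  cons(one,one) ≐ cons(one,6).
Decompose tree/2: R ≐ cons(cons(one,one),cons(6,n)),  a ≐ a.
Bind R := cons(cons(one,one),cons(6,n)); no other remaining equation mentions R.
Delete trivial equation a ≐ a.
Decompose cons/2: one ≐ one,  one ≐ 6.
Delete trivial equation one ≐ one.
Clash: constants one and 6 differ; no unifier exists.

NO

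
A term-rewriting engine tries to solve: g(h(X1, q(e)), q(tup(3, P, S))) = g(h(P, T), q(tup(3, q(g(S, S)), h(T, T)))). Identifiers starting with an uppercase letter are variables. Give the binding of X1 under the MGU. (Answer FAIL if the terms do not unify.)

Decompose g/2: h(X1, q(e)) = h(P, T),  q(tup(3, P, S)) = q(tup(3, q(g(S, S)), h(T, T))).
Decompose h/2: X1 = P,  q(e) = T.
Bind X1 := P; no other remaining equation mentions X1.
Bind T := q(e); substituting into the remaining equation gives: q(tup(3, P, S)) = q(tup(3, q(g(S, S)), h(q(e), q(e)))).
Decompose q/1: tup(3, P, S) = tup(3, q(g(S, S)), h(q(e), q(e))).
Decompose tup/3: 3 = 3,  P = q(g(S, S)),  S = h(q(e), q(e)).
Delete trivial equation 3 = 3.
Bind P := q(g(S, S)); no other remaining equation mentions P. Substituting into the earlier binding gives X1 := q(g(S, S)).
Bind S := h(q(e), q(e)). Substituting into the earlier bindings gives X1 := q(g(h(q(e), q(e)), h(q(e), q(e)))), P := q(g(h(q(e), q(e)), h(q(e), q(e)))).
MGU = { X1 -> q(g(h(q(e), q(e)), h(q(e), q(e)))), T -> q(e), P -> q(g(h(q(e), q(e)), h(q(e), q(e)))), S -> h(q(e), q(e)) }, so X1 -> q(g(h(q(e), q(e)), h(q(e), q(e)))).

q(g(h(q(e), q(e)), h(q(e), q(e))))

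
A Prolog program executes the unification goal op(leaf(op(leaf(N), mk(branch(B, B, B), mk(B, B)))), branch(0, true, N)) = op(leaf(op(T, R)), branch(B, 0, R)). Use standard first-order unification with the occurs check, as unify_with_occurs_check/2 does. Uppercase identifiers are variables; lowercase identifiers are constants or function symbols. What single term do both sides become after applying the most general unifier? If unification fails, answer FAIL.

Decompose op/2: leaf(op(leaf(N), mk(branch(B, B, B), mk(B, B)))) = leaf(op(T, R)),  branch(0, true, N) = branch(B, 0, R).
Decompose leaf/1: op(leaf(N), mk(branch(B, B, B), mk(B, B))) = op(T, R).
Decompose op/2: leaf(N) = T,  mk(branch(B, B, B), mk(B, B)) = R.
Bind T := leaf(N); no other remaining equation mentions T.
Bind R := mk(branch(B, B, B), mk(B, B)); substituting into the remaining equation gives: branch(0, true, N) = branch(B, 0, mk(branch(B, B, B), mk(B, B))).
Decompose branch/3: 0 = B,  true = 0,  N = mk(branch(B, B, B), mk(B, B)).
Bind B := 0; substituting into the one remaining equation that mentions B gives: N = mk(branch(0, 0, 0), mk(0, 0)). Substituting into the earlier binding gives R := mk(branch(0, 0, 0), mk(0, 0)).
Clash: constants true and 0 differ; no unifier exists.

FAIL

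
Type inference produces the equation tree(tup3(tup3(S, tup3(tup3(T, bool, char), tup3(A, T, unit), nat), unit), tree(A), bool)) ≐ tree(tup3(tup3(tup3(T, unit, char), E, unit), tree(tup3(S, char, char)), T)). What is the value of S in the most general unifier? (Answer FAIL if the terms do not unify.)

tup3(bool, unit, char)

Decompose tree/1: tup3(tup3(S, tup3(tup3(T, bool, char), tup3(A, T, unit), nat), unit), tree(A), bool) ≐ tup3(tup3(tup3(T, unit, char), E, unit), tree(tup3(S, char, char)), T).
Decompose tup3/3: tup3(S, tup3(tup3(T, bool, char), tup3(A, T, unit), nat), unit) ≐ tup3(tup3(T, unit, char), E, unit),  tree(A) ≐ tree(tup3(S, char, char)),  bool ≐ T.
Decompose tup3/3: S ≐ tup3(T, unit, char),  tup3(tup3(T, bool, char), tup3(A, T, unit), nat) ≐ E,  unit ≐ unit.
Bind S := tup3(T, unit, char); substituting into the one remaining equation that mentions S gives: tree(A) ≐ tree(tup3(tup3(T, unit, char), char, char)).
Bind E := tup3(tup3(T, bool, char), tup3(A, T, unit), nat); no other remaining equation mentions E.
Delete trivial equation unit ≐ unit.
Decompose tree/1: A ≐ tup3(tup3(T, unit, char), char, char).
Bind A := tup3(tup3(T, unit, char), char, char); no other remaining equation mentions A. Substituting into the earlier binding gives E := tup3(tup3(T, bool, char), tup3(tup3(tup3(T, unit, char), char, char), T, unit), nat).
Bind T := bool. Substituting into the earlier bindings gives S := tup3(bool, unit, char), E := tup3(tup3(bool, bool, char), tup3(tup3(tup3(bool, unit, char), char, char), bool, unit), nat), A := tup3(tup3(bool, unit, char), char, char).
MGU = { S ↦ tup3(bool, unit, char), E ↦ tup3(tup3(bool, bool, char), tup3(tup3(tup3(bool, unit, char), char, char), bool, unit), nat), A ↦ tup3(tup3(bool, unit, char), char, char), T ↦ bool }, so S ↦ tup3(bool, unit, char).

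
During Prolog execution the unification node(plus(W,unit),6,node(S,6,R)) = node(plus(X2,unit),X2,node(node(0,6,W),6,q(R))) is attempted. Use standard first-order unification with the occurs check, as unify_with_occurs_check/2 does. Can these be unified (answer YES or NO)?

Decompose node/3: plus(W,unit) = plus(X2,unit),  6 = X2,  node(S,6,R) = node(node(0,6,W),6,q(R)).
Decompose plus/2: W = X2,  unit = unit.
Bind W := X2; substituting into the one remaining equation that mentions W gives: node(S,6,R) = node(node(0,6,X2),6,q(R)).
Delete trivial equation unit = unit.
Bind X2 := 6; substituting into the remaining equation gives: node(S,6,R) = node(node(0,6,6),6,q(R)). Substituting into the earlier binding gives W := 6.
Decompose node/3: S = node(0,6,6),  6 = 6,  R = q(R).
Bind S := node(0,6,6); no other remaining equation mentions S.
Delete trivial equation 6 = 6.
Occurs check fails: R occurs in q(R); the equation R = q(R) has no finite solution.

NO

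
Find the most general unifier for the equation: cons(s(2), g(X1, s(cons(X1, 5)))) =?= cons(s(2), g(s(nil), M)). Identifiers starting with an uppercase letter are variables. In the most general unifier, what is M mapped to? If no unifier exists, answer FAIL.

Decompose cons/2: s(2) =?= s(2),  g(X1, s(cons(X1, 5))) =?= g(s(nil), M).
Delete trivial equation s(2) =?= s(2).
Decompose g/2: X1 =?= s(nil),  s(cons(X1, 5)) =?= M.
Bind X1 := s(nil); substituting into the remaining equation gives: s(cons(s(nil), 5)) =?= M.
Bind M := s(cons(s(nil), 5)).
MGU = { X1 -> s(nil), M -> s(cons(s(nil), 5)) }, so M -> s(cons(s(nil), 5)).

s(cons(s(nil), 5))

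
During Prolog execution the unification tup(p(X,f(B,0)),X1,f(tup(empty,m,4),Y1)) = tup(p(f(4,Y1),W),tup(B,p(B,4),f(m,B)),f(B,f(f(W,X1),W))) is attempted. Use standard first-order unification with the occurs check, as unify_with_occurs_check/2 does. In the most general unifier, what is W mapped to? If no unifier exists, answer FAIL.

Decompose tup/3: p(X,f(B,0)) = p(f(4,Y1),W),  X1 = tup(B,p(B,4),f(m,B)),  f(tup(empty,m,4),Y1) = f(B,f(f(W,X1),W)).
Decompose p/2: X = f(4,Y1),  f(B,0) = W.
Bind X := f(4,Y1); no other remaining equation mentions X.
Bind W := f(B,0); substituting into the one remaining equation that mentions W gives: f(tup(empty,m,4),Y1) = f(B,f(f(f(B,0),X1),f(B,0))).
Bind X1 := tup(B,p(B,4),f(m,B)); substituting into the remaining equation gives: f(tup(empty,m,4),Y1) = f(B,f(f(f(B,0),tup(B,p(B,4),f(m,B))),f(B,0))).
Decompose f/2: tup(empty,m,4) = B,  Y1 = f(f(f(B,0),tup(B,p(B,4),f(m,B))),f(B,0)).
Bind B := tup(empty,m,4); substituting into the remaining equation gives: Y1 = f(f(f(tup(empty,m,4),0),tup(tup(empty,m,4),p(tup(empty,m,4),4),f(m,tup(empty,m,4)))),f(tup(empty,m,4),0)). Substituting into the earlier bindings gives W := f(tup(empty,m,4),0), X1 := tup(tup(empty,m,4),p(tup(empty,m,4),4),f(m,tup(empty,m,4))).
Bind Y1 := f(f(f(tup(empty,m,4),0),tup(tup(empty,m,4),p(tup(empty,m,4),4),f(m,tup(empty,m,4)))),f(tup(empty,m,4),0)). Substituting into the earlier binding gives X := f(4,f(f(f(tup(empty,m,4),0),tup(tup(empty,m,4),p(tup(empty,m,4),4),f(m,tup(empty,m,4)))),f(tup(empty,m,4),0))).
MGU = { X ↦ f(4,f(f(f(tup(empty,m,4),0),tup(tup(empty,m,4),p(tup(empty,m,4),4),f(m,tup(empty,m,4)))),f(tup(empty,m,4),0))), W ↦ f(tup(empty,m,4),0), X1 ↦ tup(tup(empty,m,4),p(tup(empty,m,4),4),f(m,tup(empty,m,4))), B ↦ tup(empty,m,4), Y1 ↦ f(f(f(tup(empty,m,4),0),tup(tup(empty,m,4),p(tup(empty,m,4),4),f(m,tup(empty,m,4)))),f(tup(empty,m,4),0)) }, so W ↦ f(tup(empty,m,4),0).

f(tup(empty,m,4),0)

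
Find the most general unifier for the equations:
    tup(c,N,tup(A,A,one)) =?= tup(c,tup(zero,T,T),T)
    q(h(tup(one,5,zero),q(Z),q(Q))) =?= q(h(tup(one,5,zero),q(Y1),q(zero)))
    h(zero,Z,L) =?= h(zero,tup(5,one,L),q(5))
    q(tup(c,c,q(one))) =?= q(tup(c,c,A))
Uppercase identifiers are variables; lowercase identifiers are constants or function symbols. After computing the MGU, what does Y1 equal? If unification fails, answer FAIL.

tup(5,one,q(5))

Decompose tup/3: c =?= c,  N =?= tup(zero,T,T),  tup(A,A,one) =?= T.
Delete trivial equation c =?= c.
Bind N := tup(zero,T,T); no other remaining equation mentions N.
Bind T := tup(A,A,one); no other remaining equation mentions T. Substituting into the earlier binding gives N := tup(zero,tup(A,A,one),tup(A,A,one)).
Decompose q/1: h(tup(one,5,zero),q(Z),q(Q)) =?= h(tup(one,5,zero),q(Y1),q(zero)).
Decompose h/3: tup(one,5,zero) =?= tup(one,5,zero),  q(Z) =?= q(Y1),  q(Q) =?= q(zero).
Delete trivial equation tup(one,5,zero) =?= tup(one,5,zero).
Decompose q/1: Z =?= Y1.
Bind Z := Y1; substituting into the one remaining equation that mentions Z gives: h(zero,Y1,L) =?= h(zero,tup(5,one,L),q(5)).
Decompose q/1: Q =?= zero.
Bind Q := zero; no other remaining equation mentions Q.
Decompose h/3: zero =?= zero,  Y1 =?= tup(5,one,L),  L =?= q(5).
Delete trivial equation zero =?= zero.
Bind Y1 := tup(5,one,L); no other remaining equation mentions Y1. Substituting into the earlier binding gives Z := tup(5,one,L).
Bind L := q(5); no other remaining equation mentions L. Substituting into the earlier bindings gives Z := tup(5,one,q(5)), Y1 := tup(5,one,q(5)).
Decompose q/1: tup(c,c,q(one)) =?= tup(c,c,A).
Decompose tup/3: c =?= c,  c =?= c,  q(one) =?= A.
Delete trivial equation c =?= c.
Delete trivial equation c =?= c.
Bind A := q(one). Substituting into the earlier bindings gives N := tup(zero,tup(q(one),q(one),one),tup(q(one),q(one),one)), T := tup(q(one),q(one),one).
MGU = { N -> tup(zero,tup(q(one),q(one),one),tup(q(one),q(one),one)), T -> tup(q(one),q(one),one), Z -> tup(5,one,q(5)), Q -> zero, Y1 -> tup(5,one,q(5)), L -> q(5), A -> q(one) }, so Y1 -> tup(5,one,q(5)).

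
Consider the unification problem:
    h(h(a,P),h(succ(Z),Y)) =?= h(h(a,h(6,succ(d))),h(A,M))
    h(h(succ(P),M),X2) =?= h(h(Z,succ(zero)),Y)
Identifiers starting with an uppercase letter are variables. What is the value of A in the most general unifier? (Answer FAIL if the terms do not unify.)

succ(succ(h(6,succ(d))))

Decompose h/2: h(a,P) =?= h(a,h(6,succ(d))),  h(succ(Z),Y) =?= h(A,M).
Decompose h/2: a =?= a,  P =?= h(6,succ(d)).
Delete trivial equation a =?= a.
Bind P := h(6,succ(d)); substituting into the one remaining equation that mentions P gives: h(h(succ(h(6,succ(d))),M),X2) =?= h(h(Z,succ(zero)),Y).
Decompose h/2: succ(Z) =?= A,  Y =?= M.
Bind A := succ(Z); no other remaining equation mentions A.
Bind Y := M; substituting into the remaining equation gives: h(h(succ(h(6,succ(d))),M),X2) =?= h(h(Z,succ(zero)),M).
Decompose h/2: h(succ(h(6,succ(d))),M) =?= h(Z,succ(zero)),  X2 =?= M.
Decompose h/2: succ(h(6,succ(d))) =?= Z,  M =?= succ(zero).
Bind Z := succ(h(6,succ(d))); no other remaining equation mentions Z. Substituting into the earlier binding gives A := succ(succ(h(6,succ(d)))).
Bind M := succ(zero); substituting into the remaining equation gives: X2 =?= succ(zero). Substituting into the earlier binding gives Y := succ(zero).
Bind X2 := succ(zero).
MGU = { P ↦ h(6,succ(d)), A ↦ succ(succ(h(6,succ(d)))), Y ↦ succ(zero), Z ↦ succ(h(6,succ(d))), M ↦ succ(zero), X2 ↦ succ(zero) }, so A ↦ succ(succ(h(6,succ(d)))).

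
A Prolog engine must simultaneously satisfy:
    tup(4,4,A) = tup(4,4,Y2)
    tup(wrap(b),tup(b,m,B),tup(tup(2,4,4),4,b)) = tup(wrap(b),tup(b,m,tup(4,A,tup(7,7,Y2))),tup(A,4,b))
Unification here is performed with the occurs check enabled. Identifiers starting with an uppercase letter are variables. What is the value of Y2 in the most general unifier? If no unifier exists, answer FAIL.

Decompose tup/3: 4 = 4,  4 = 4,  A = Y2.
Delete trivial equation 4 = 4.
Delete trivial equation 4 = 4.
Bind A := Y2; substituting into the remaining equation gives: tup(wrap(b),tup(b,m,B),tup(tup(2,4,4),4,b)) = tup(wrap(b),tup(b,m,tup(4,Y2,tup(7,7,Y2))),tup(Y2,4,b)).
Decompose tup/3: wrap(b) = wrap(b),  tup(b,m,B) = tup(b,m,tup(4,Y2,tup(7,7,Y2))),  tup(tup(2,4,4),4,b) = tup(Y2,4,b).
Delete trivial equation wrap(b) = wrap(b).
Decompose tup/3: b = b,  m = m,  B = tup(4,Y2,tup(7,7,Y2)).
Delete trivial equation b = b.
Delete trivial equation m = m.
Bind B := tup(4,Y2,tup(7,7,Y2)); no other remaining equation mentions B.
Decompose tup/3: tup(2,4,4) = Y2,  4 = 4,  b = b.
Bind Y2 := tup(2,4,4); no other remaining equation mentions Y2. Substituting into the earlier bindings gives A := tup(2,4,4), B := tup(4,tup(2,4,4),tup(7,7,tup(2,4,4))).
Delete trivial equation 4 = 4.
Delete trivial equation b = b.
MGU = { A -> tup(2,4,4), B -> tup(4,tup(2,4,4),tup(7,7,tup(2,4,4))), Y2 -> tup(2,4,4) }, so Y2 -> tup(2,4,4).

tup(2,4,4)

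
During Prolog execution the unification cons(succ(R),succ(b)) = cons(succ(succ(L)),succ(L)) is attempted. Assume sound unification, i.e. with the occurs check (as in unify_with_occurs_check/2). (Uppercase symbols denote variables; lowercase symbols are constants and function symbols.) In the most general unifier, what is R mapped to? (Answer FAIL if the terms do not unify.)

succ(b)

Decompose cons/2: succ(R) = succ(succ(L)),  succ(b) = succ(L).
Decompose succ/1: R = succ(L).
Bind R := succ(L); no other remaining equation mentions R.
Decompose succ/1: b = L.
Bind L := b. Substituting into the earlier binding gives R := succ(b).
MGU = { R -> succ(b), L -> b }, so R -> succ(b).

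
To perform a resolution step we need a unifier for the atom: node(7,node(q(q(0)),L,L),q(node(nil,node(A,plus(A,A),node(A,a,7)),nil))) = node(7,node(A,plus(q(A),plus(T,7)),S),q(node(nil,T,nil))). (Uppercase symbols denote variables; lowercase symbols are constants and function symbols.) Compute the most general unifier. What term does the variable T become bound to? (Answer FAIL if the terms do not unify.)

Decompose node/3: 7 = 7,  node(q(q(0)),L,L) = node(A,plus(q(A),plus(T,7)),S),  q(node(nil,node(A,plus(A,A),node(A,a,7)),nil)) = q(node(nil,T,nil)).
Delete trivial equation 7 = 7.
Decompose node/3: q(q(0)) = A,  L = plus(q(A),plus(T,7)),  L = S.
Bind A := q(q(0)); substituting into the 2 remaining equations that mention A gives: L = plus(q(q(q(0))),plus(T,7)),  q(node(nil,node(q(q(0)),plus(q(q(0)),q(q(0))),node(q(q(0)),a,7)),nil)) = q(node(nil,T,nil)).
Bind L := plus(q(q(q(0))),plus(T,7)); substituting into the one remaining equation that mentions L gives: plus(q(q(q(0))),plus(T,7)) = S.
Bind S := plus(q(q(q(0))),plus(T,7)); no other remaining equation mentions S.
Decompose q/1: node(nil,node(q(q(0)),plus(q(q(0)),q(q(0))),node(q(q(0)),a,7)),nil) = node(nil,T,nil).
Decompose node/3: nil = nil,  node(q(q(0)),plus(q(q(0)),q(q(0))),node(q(q(0)),a,7)) = T,  nil = nil.
Delete trivial equation nil = nil.
Bind T := node(q(q(0)),plus(q(q(0)),q(q(0))),node(q(q(0)),a,7)); no other remaining equation mentions T. Substituting into the earlier bindings gives L := plus(q(q(q(0))),plus(node(q(q(0)),plus(q(q(0)),q(q(0))),node(q(q(0)),a,7)),7)), S := plus(q(q(q(0))),plus(node(q(q(0)),plus(q(q(0)),q(q(0))),node(q(q(0)),a,7)),7)).
Delete trivial equation nil = nil.
MGU = { A ↦ q(q(0)), L ↦ plus(q(q(q(0))),plus(node(q(q(0)),plus(q(q(0)),q(q(0))),node(q(q(0)),a,7)),7)), S ↦ plus(q(q(q(0))),plus(node(q(q(0)),plus(q(q(0)),q(q(0))),node(q(q(0)),a,7)),7)), T ↦ node(q(q(0)),plus(q(q(0)),q(q(0))),node(q(q(0)),a,7)) }, so T ↦ node(q(q(0)),plus(q(q(0)),q(q(0))),node(q(q(0)),a,7)).

node(q(q(0)),plus(q(q(0)),q(q(0))),node(q(q(0)),a,7))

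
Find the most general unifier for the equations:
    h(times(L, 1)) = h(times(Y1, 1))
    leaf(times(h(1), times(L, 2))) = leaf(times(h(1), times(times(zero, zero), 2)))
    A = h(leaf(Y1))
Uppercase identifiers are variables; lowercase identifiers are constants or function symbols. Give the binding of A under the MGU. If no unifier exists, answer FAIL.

Decompose h/1: times(L, 1) = times(Y1, 1).
Decompose times/2: L = Y1,  1 = 1.
Bind L := Y1; substituting into the one remaining equation that mentions L gives: leaf(times(h(1), times(Y1, 2))) = leaf(times(h(1), times(times(zero, zero), 2))).
Delete trivial equation 1 = 1.
Decompose leaf/1: times(h(1), times(Y1, 2)) = times(h(1), times(times(zero, zero), 2)).
Decompose times/2: h(1) = h(1),  times(Y1, 2) = times(times(zero, zero), 2).
Delete trivial equation h(1) = h(1).
Decompose times/2: Y1 = times(zero, zero),  2 = 2.
Bind Y1 := times(zero, zero); substituting into the one remaining equation that mentions Y1 gives: A = h(leaf(times(zero, zero))). Substituting into the earlier binding gives L := times(zero, zero).
Delete trivial equation 2 = 2.
Bind A := h(leaf(times(zero, zero))).
MGU = { L -> times(zero, zero), Y1 -> times(zero, zero), A -> h(leaf(times(zero, zero))) }, so A -> h(leaf(times(zero, zero))).

h(leaf(times(zero, zero)))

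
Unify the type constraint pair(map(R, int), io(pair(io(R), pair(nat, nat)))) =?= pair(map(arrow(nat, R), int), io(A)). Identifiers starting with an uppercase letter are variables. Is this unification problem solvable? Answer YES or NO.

Decompose pair/2: map(R, int) =?= map(arrow(nat, R), int),  io(pair(io(R), pair(nat, nat))) =?= io(A).
Decompose map/2: R =?= arrow(nat, R),  int =?= int.
Occurs check fails: R occurs in arrow(nat, R); the equation R =?= arrow(nat, R) has no finite solution.

NO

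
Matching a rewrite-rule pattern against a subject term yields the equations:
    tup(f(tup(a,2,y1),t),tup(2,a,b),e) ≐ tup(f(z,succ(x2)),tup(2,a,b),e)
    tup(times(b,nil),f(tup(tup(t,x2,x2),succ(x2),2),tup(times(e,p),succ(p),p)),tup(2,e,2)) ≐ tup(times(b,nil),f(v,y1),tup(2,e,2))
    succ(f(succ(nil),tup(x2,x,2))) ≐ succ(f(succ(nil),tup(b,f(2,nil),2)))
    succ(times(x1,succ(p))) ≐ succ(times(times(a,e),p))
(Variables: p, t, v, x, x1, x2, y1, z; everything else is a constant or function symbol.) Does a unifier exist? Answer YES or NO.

NO

Decompose tup/3: f(tup(a,2,y1),t) ≐ f(z,succ(x2)),  tup(2,a,b) ≐ tup(2,a,b),  e ≐ e.
Decompose f/2: tup(a,2,y1) ≐ z,  t ≐ succ(x2).
Bind z := tup(a,2,y1); no other remaining equation mentions z.
Bind t := succ(x2); substituting into the one remaining equation that mentions t gives: tup(times(b,nil),f(tup(tup(succ(x2),x2,x2),succ(x2),2),tup(times(e,p),succ(p),p)),tup(2,e,2)) ≐ tup(times(b,nil),f(v,y1),tup(2,e,2)).
Delete trivial equation tup(2,a,b) ≐ tup(2,a,b).
Delete trivial equation e ≐ e.
Decompose tup/3: times(b,nil) ≐ times(b,nil),  f(tup(tup(succ(x2),x2,x2),succ(x2),2),tup(times(e,p),succ(p),p)) ≐ f(v,y1),  tup(2,e,2) ≐ tup(2,e,2).
Delete trivial equation times(b,nil) ≐ times(b,nil).
Decompose f/2: tup(tup(succ(x2),x2,x2),succ(x2),2) ≐ v,  tup(times(e,p),succ(p),p) ≐ y1.
Bind v := tup(tup(succ(x2),x2,x2),succ(x2),2); no other remaining equation mentions v.
Bind y1 := tup(times(e,p),succ(p),p); no other remaining equation mentions y1. Substituting into the earlier binding gives z := tup(a,2,tup(times(e,p),succ(p),p)).
Delete trivial equation tup(2,e,2) ≐ tup(2,e,2).
Decompose succ/1: f(succ(nil),tup(x2,x,2)) ≐ f(succ(nil),tup(b,f(2,nil),2)).
Decompose f/2: succ(nil) ≐ succ(nil),  tup(x2,x,2) ≐ tup(b,f(2,nil),2).
Delete trivial equation succ(nil) ≐ succ(nil).
Decompose tup/3: x2 ≐ b,  x ≐ f(2,nil),  2 ≐ 2.
Bind x2 := b; no other remaining equation mentions x2. Substituting into the earlier bindings gives t := succ(b), v := tup(tup(succ(b),b,b),succ(b),2).
Bind x := f(2,nil); no other remaining equation mentions x.
Delete trivial equation 2 ≐ 2.
Decompose succ/1: times(x1,succ(p)) ≐ times(times(a,e),p).
Decompose times/2: x1 ≐ times(a,e),  succ(p) ≐ p.
Bind x1 := times(a,e); no other remaining equation mentions x1.
Occurs check fails: p occurs in succ(p); the equation p ≐ succ(p) has no finite solution.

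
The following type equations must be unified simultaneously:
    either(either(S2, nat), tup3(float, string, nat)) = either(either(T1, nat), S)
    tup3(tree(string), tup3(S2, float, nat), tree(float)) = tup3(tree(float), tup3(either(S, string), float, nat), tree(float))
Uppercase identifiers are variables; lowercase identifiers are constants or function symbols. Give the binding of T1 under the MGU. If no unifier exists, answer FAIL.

Decompose either/2: either(S2, nat) = either(T1, nat),  tup3(float, string, nat) = S.
Decompose either/2: S2 = T1,  nat = nat.
Bind S2 := T1; substituting into the one remaining equation that mentions S2 gives: tup3(tree(string), tup3(T1, float, nat), tree(float)) = tup3(tree(float), tup3(either(S, string), float, nat), tree(float)).
Delete trivial equation nat = nat.
Bind S := tup3(float, string, nat); substituting into the remaining equation gives: tup3(tree(string), tup3(T1, float, nat), tree(float)) = tup3(tree(float), tup3(either(tup3(float, string, nat), string), float, nat), tree(float)).
Decompose tup3/3: tree(string) = tree(float),  tup3(T1, float, nat) = tup3(either(tup3(float, string, nat), string), float, nat),  tree(float) = tree(float).
Decompose tree/1: string = float.
Clash: constants string and float differ; no unifier exists.

FAIL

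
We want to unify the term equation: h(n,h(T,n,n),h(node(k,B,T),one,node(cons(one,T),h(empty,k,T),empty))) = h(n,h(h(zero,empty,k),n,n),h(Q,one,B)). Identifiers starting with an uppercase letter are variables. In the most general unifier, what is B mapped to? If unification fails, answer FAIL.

node(cons(one,h(zero,empty,k)),h(empty,k,h(zero,empty,k)),empty)

Decompose h/3: n = n,  h(T,n,n) = h(h(zero,empty,k),n,n),  h(node(k,B,T),one,node(cons(one,T),h(empty,k,T),empty)) = h(Q,one,B).
Delete trivial equation n = n.
Decompose h/3: T = h(zero,empty,k),  n = n,  n = n.
Bind T := h(zero,empty,k); substituting into the one remaining equation that mentions T gives: h(node(k,B,h(zero,empty,k)),one,node(cons(one,h(zero,empty,k)),h(empty,k,h(zero,empty,k)),empty)) = h(Q,one,B).
Delete trivial equation n = n.
Delete trivial equation n = n.
Decompose h/3: node(k,B,h(zero,empty,k)) = Q,  one = one,  node(cons(one,h(zero,empty,k)),h(empty,k,h(zero,empty,k)),empty) = B.
Bind Q := node(k,B,h(zero,empty,k)); no other remaining equation mentions Q.
Delete trivial equation one = one.
Bind B := node(cons(one,h(zero,empty,k)),h(empty,k,h(zero,empty,k)),empty). Substituting into the earlier binding gives Q := node(k,node(cons(one,h(zero,empty,k)),h(empty,k,h(zero,empty,k)),empty),h(zero,empty,k)).
MGU = { T := h(zero,empty,k), Q := node(k,node(cons(one,h(zero,empty,k)),h(empty,k,h(zero,empty,k)),empty),h(zero,empty,k)), B := node(cons(one,h(zero,empty,k)),h(empty,k,h(zero,empty,k)),empty) }, so B := node(cons(one,h(zero,empty,k)),h(empty,k,h(zero,empty,k)),empty).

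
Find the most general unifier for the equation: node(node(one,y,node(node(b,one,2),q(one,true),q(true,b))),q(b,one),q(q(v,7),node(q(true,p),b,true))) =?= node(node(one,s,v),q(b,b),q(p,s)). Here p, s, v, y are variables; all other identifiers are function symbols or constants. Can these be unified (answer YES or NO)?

NO

Decompose node/3: node(one,y,node(node(b,one,2),q(one,true),q(true,b))) =?= node(one,s,v),  q(b,one) =?= q(b,b),  q(q(v,7),node(q(true,p),b,true)) =?= q(p,s).
Decompose node/3: one =?= one,  y =?= s,  node(node(b,one,2),q(one,true),q(true,b)) =?= v.
Delete trivial equation one =?= one.
Bind y := s; no other remaining equation mentions y.
Bind v := node(node(b,one,2),q(one,true),q(true,b)); substituting into the one remaining equation that mentions v gives: q(q(node(node(b,one,2),q(one,true),q(true,b)),7),node(q(true,p),b,true)) =?= q(p,s).
Decompose q/2: b =?= b,  one =?= b.
Delete trivial equation b =?= b.
Clash: constants one and b differ; no unifier exists.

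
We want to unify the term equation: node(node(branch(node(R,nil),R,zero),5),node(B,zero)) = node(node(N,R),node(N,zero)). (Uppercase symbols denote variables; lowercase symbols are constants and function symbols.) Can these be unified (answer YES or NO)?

YES

Decompose node/2: node(branch(node(R,nil),R,zero),5) = node(N,R),  node(B,zero) = node(N,zero).
Decompose node/2: branch(node(R,nil),R,zero) = N,  5 = R.
Bind N := branch(node(R,nil),R,zero); substituting into the one remaining equation that mentions N gives: node(B,zero) = node(branch(node(R,nil),R,zero),zero).
Bind R := 5; substituting into the remaining equation gives: node(B,zero) = node(branch(node(5,nil),5,zero),zero). Substituting into the earlier binding gives N := branch(node(5,nil),5,zero).
Decompose node/2: B = branch(node(5,nil),5,zero),  zero = zero.
Bind B := branch(node(5,nil),5,zero); no other remaining equation mentions B.
Delete trivial equation zero = zero.
No equations remain and no clash or occurs-check failure arose, so a unifier exists.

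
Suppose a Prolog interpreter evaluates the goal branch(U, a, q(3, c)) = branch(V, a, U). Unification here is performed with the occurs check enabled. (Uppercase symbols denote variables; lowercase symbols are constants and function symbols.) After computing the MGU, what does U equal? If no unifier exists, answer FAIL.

Decompose branch/3: U = V,  a = a,  q(3, c) = U.
Bind U := V; substituting into the one remaining equation that mentions U gives: q(3, c) = V.
Delete trivial equation a = a.
Bind V := q(3, c). Substituting into the earlier binding gives U := q(3, c).
MGU = { U = q(3, c), V = q(3, c) }, so U = q(3, c).

q(3, c)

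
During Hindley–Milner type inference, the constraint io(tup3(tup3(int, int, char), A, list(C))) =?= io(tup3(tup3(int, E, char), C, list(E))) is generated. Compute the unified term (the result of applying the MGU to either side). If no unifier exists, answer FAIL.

Decompose io/1: tup3(tup3(int, int, char), A, list(C)) =?= tup3(tup3(int, E, char), C, list(E)).
Decompose tup3/3: tup3(int, int, char) =?= tup3(int, E, char),  A =?= C,  list(C) =?= list(E).
Decompose tup3/3: int =?= int,  int =?= E,  char =?= char.
Delete trivial equation int =?= int.
Bind E := int; substituting into the one remaining equation that mentions E gives: list(C) =?= list(int).
Delete trivial equation char =?= char.
Bind A := C; no other remaining equation mentions A.
Decompose list/1: C =?= int.
Bind C := int. Substituting into the earlier binding gives A := int.
Applying the MGU to either side gives io(tup3(tup3(int, int, char), int, list(int))).

io(tup3(tup3(int, int, char), int, list(int)))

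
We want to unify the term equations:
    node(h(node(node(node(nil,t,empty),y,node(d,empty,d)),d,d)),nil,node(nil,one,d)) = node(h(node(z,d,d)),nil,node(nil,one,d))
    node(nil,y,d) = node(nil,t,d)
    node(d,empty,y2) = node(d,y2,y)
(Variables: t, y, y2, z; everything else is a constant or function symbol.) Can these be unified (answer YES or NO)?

Decompose node/3: h(node(node(node(nil,t,empty),y,node(d,empty,d)),d,d)) = h(node(z,d,d)),  nil = nil,  node(nil,one,d) = node(nil,one,d).
Decompose h/1: node(node(node(nil,t,empty),y,node(d,empty,d)),d,d) = node(z,d,d).
Decompose node/3: node(node(nil,t,empty),y,node(d,empty,d)) = z,  d = d,  d = d.
Bind z := node(node(nil,t,empty),y,node(d,empty,d)); no other remaining equation mentions z.
Delete trivial equation d = d.
Delete trivial equation d = d.
Delete trivial equation nil = nil.
Delete trivial equation node(nil,one,d) = node(nil,one,d).
Decompose node/3: nil = nil,  y = t,  d = d.
Delete trivial equation nil = nil.
Bind y := t; substituting into the one remaining equation that mentions y gives: node(d,empty,y2) = node(d,y2,t). Substituting into the earlier binding gives z := node(node(nil,t,empty),t,node(d,empty,d)).
Delete trivial equation d = d.
Decompose node/3: d = d,  empty = y2,  y2 = t.
Delete trivial equation d = d.
Bind y2 := empty; substituting into the remaining equation gives: empty = t.
Bind t := empty. Substituting into the earlier bindings gives z := node(node(nil,empty,empty),empty,node(d,empty,d)), y := empty.
No equations remain and no clash or occurs-check failure arose, so a unifier exists.

YES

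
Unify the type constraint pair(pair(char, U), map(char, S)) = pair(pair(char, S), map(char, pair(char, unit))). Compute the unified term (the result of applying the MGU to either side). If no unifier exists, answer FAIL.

Decompose pair/2: pair(char, U) = pair(char, S),  map(char, S) = map(char, pair(char, unit)).
Decompose pair/2: char = char,  U = S.
Delete trivial equation char = char.
Bind U := S; no other remaining equation mentions U.
Decompose map/2: char = char,  S = pair(char, unit).
Delete trivial equation char = char.
Bind S := pair(char, unit). Substituting into the earlier binding gives U := pair(char, unit).
Applying the MGU to either side gives pair(pair(char, pair(char, unit)), map(char, pair(char, unit))).

pair(pair(char, pair(char, unit)), map(char, pair(char, unit)))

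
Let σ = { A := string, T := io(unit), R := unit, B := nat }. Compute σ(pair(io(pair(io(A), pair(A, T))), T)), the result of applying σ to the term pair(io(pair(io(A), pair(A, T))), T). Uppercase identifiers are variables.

pair(io(pair(io(string), pair(string, io(unit)))), io(unit))

Replace each occurrence of A with string.
Replace each occurrence of T with io(unit).
Result: pair(io(pair(io(string), pair(string, io(unit)))), io(unit)).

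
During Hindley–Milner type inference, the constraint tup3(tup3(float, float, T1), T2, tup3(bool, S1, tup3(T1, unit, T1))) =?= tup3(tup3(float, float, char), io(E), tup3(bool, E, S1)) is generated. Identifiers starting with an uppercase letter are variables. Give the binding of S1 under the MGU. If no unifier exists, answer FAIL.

tup3(char, unit, char)

Decompose tup3/3: tup3(float, float, T1) =?= tup3(float, float, char),  T2 =?= io(E),  tup3(bool, S1, tup3(T1, unit, T1)) =?= tup3(bool, E, S1).
Decompose tup3/3: float =?= float,  float =?= float,  T1 =?= char.
Delete trivial equation float =?= float.
Delete trivial equation float =?= float.
Bind T1 := char; substituting into the one remaining equation that mentions T1 gives: tup3(bool, S1, tup3(char, unit, char)) =?= tup3(bool, E, S1).
Bind T2 := io(E); no other remaining equation mentions T2.
Decompose tup3/3: bool =?= bool,  S1 =?= E,  tup3(char, unit, char) =?= S1.
Delete trivial equation bool =?= bool.
Bind S1 := E; substituting into the remaining equation gives: tup3(char, unit, char) =?= E.
Bind E := tup3(char, unit, char). Substituting into the earlier bindings gives T2 := io(tup3(char, unit, char)), S1 := tup3(char, unit, char).
MGU = { T1 ↦ char, T2 ↦ io(tup3(char, unit, char)), S1 ↦ tup3(char, unit, char), E ↦ tup3(char, unit, char) }, so S1 ↦ tup3(char, unit, char).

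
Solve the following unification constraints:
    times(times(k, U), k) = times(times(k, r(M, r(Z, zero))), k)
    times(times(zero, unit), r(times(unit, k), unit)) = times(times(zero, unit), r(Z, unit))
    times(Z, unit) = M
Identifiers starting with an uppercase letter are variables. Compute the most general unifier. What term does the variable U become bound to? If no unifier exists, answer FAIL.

r(times(times(unit, k), unit), r(times(unit, k), zero))

Decompose times/2: times(k, U) = times(k, r(M, r(Z, zero))),  k = k.
Decompose times/2: k = k,  U = r(M, r(Z, zero)).
Delete trivial equation k = k.
Bind U := r(M, r(Z, zero)); no other remaining equation mentions U.
Delete trivial equation k = k.
Decompose times/2: times(zero, unit) = times(zero, unit),  r(times(unit, k), unit) = r(Z, unit).
Delete trivial equation times(zero, unit) = times(zero, unit).
Decompose r/2: times(unit, k) = Z,  unit = unit.
Bind Z := times(unit, k); substituting into the one remaining equation that mentions Z gives: times(times(unit, k), unit) = M. Substituting into the earlier binding gives U := r(M, r(times(unit, k), zero)).
Delete trivial equation unit = unit.
Bind M := times(times(unit, k), unit). Substituting into the earlier binding gives U := r(times(times(unit, k), unit), r(times(unit, k), zero)).
MGU = { U ↦ r(times(times(unit, k), unit), r(times(unit, k), zero)), Z ↦ times(unit, k), M ↦ times(times(unit, k), unit) }, so U ↦ r(times(times(unit, k), unit), r(times(unit, k), zero)).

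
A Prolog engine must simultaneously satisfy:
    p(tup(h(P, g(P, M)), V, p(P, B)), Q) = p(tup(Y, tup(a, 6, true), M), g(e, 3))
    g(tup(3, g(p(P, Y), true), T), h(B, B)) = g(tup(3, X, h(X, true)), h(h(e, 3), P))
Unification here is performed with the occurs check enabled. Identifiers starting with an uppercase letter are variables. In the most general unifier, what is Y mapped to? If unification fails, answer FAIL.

h(h(e, 3), g(h(e, 3), p(h(e, 3), h(e, 3))))

Decompose p/2: tup(h(P, g(P, M)), V, p(P, B)) = tup(Y, tup(a, 6, true), M),  Q = g(e, 3).
Decompose tup/3: h(P, g(P, M)) = Y,  V = tup(a, 6, true),  p(P, B) = M.
Bind Y := h(P, g(P, M)); substituting into the one remaining equation that mentions Y gives: g(tup(3, g(p(P, h(P, g(P, M))), true), T), h(B, B)) = g(tup(3, X, h(X, true)), h(h(e, 3), P)).
Bind V := tup(a, 6, true); no other remaining equation mentions V.
Bind M := p(P, B); substituting into the one remaining equation that mentions M gives: g(tup(3, g(p(P, h(P, g(P, p(P, B)))), true), T), h(B, B)) = g(tup(3, X, h(X, true)), h(h(e, 3), P)). Substituting into the earlier binding gives Y := h(P, g(P, p(P, B))).
Bind Q := g(e, 3); no other remaining equation mentions Q.
Decompose g/2: tup(3, g(p(P, h(P, g(P, p(P, B)))), true), T) = tup(3, X, h(X, true)),  h(B, B) = h(h(e, 3), P).
Decompose tup/3: 3 = 3,  g(p(P, h(P, g(P, p(P, B)))), true) = X,  T = h(X, true).
Delete trivial equation 3 = 3.
Bind X := g(p(P, h(P, g(P, p(P, B)))), true); substituting into the one remaining equation that mentions X gives: T = h(g(p(P, h(P, g(P, p(P, B)))), true), true).
Bind T := h(g(p(P, h(P, g(P, p(P, B)))), true), true); no other remaining equation mentions T.
Decompose h/2: B = h(e, 3),  B = P.
Bind B := h(e, 3); substituting into the remaining equation gives: h(e, 3) = P. Substituting into the earlier bindings gives Y := h(P, g(P, p(P, h(e, 3)))), M := p(P, h(e, 3)), X := g(p(P, h(P, g(P, p(P, h(e, 3))))), true), T := h(g(p(P, h(P, g(P, p(P, h(e, 3))))), true), true).
Bind P := h(e, 3). Substituting into the earlier bindings gives Y := h(h(e, 3), g(h(e, 3), p(h(e, 3), h(e, 3)))), M := p(h(e, 3), h(e, 3)), X := g(p(h(e, 3), h(h(e, 3), g(h(e, 3), p(h(e, 3), h(e, 3))))), true), T := h(g(p(h(e, 3), h(h(e, 3), g(h(e, 3), p(h(e, 3), h(e, 3))))), true), true).
MGU = { Y = h(h(e, 3), g(h(e, 3), p(h(e, 3), h(e, 3)))), V = tup(a, 6, true), M = p(h(e, 3), h(e, 3)), Q = g(e, 3), X = g(p(h(e, 3), h(h(e, 3), g(h(e, 3), p(h(e, 3), h(e, 3))))), true), T = h(g(p(h(e, 3), h(h(e, 3), g(h(e, 3), p(h(e, 3), h(e, 3))))), true), true), B = h(e, 3), P = h(e, 3) }, so Y = h(h(e, 3), g(h(e, 3), p(h(e, 3), h(e, 3)))).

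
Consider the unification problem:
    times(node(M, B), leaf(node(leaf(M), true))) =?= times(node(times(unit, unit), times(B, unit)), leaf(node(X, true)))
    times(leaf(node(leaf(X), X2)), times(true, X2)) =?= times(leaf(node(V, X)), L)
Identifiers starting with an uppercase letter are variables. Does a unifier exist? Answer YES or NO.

Decompose times/2: node(M, B) =?= node(times(unit, unit), times(B, unit)),  leaf(node(leaf(M), true)) =?= leaf(node(X, true)).
Decompose node/2: M =?= times(unit, unit),  B =?= times(B, unit).
Bind M := times(unit, unit); substituting into the one remaining equation that mentions M gives: leaf(node(leaf(times(unit, unit)), true)) =?= leaf(node(X, true)).
Occurs check fails: B occurs in times(B, unit); the equation B =?= times(B, unit) has no finite solution.

NO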